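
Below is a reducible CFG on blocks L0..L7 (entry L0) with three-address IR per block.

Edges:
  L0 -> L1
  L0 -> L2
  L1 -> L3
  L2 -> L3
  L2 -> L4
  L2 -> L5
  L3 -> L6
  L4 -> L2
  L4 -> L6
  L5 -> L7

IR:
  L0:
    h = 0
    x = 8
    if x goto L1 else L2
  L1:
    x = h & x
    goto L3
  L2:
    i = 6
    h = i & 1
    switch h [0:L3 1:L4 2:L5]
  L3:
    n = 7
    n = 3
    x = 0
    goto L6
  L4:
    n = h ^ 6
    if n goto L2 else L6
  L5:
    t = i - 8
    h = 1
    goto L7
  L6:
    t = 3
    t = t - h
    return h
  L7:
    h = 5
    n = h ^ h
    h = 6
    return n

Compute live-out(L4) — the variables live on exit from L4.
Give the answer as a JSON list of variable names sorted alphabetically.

Per-block:
  L0: def={h,x} ue=∅
  L1: def={x} ue={h,x}
  L2: def={h,i} ue=∅
  L3: def={n,x} ue=∅
  L4: def={n} ue={h}
  L5: def={h,t} ue={i}
  L6: def={t} ue={h}
  L7: def={h,n} ue=∅

Live sets:
  L0 li=∅ lo={h,x}
  L1 li={h,x} lo={h}
  L2 li=∅ lo={h,i}
  L3 li={h} lo={h}
  L4 li={h} lo={h}
  L5 li={i} lo=∅
  L6 li={h} lo=∅
  L7 li=∅ lo=∅

live-out(L4) = ["h"]

Answer: ["h"]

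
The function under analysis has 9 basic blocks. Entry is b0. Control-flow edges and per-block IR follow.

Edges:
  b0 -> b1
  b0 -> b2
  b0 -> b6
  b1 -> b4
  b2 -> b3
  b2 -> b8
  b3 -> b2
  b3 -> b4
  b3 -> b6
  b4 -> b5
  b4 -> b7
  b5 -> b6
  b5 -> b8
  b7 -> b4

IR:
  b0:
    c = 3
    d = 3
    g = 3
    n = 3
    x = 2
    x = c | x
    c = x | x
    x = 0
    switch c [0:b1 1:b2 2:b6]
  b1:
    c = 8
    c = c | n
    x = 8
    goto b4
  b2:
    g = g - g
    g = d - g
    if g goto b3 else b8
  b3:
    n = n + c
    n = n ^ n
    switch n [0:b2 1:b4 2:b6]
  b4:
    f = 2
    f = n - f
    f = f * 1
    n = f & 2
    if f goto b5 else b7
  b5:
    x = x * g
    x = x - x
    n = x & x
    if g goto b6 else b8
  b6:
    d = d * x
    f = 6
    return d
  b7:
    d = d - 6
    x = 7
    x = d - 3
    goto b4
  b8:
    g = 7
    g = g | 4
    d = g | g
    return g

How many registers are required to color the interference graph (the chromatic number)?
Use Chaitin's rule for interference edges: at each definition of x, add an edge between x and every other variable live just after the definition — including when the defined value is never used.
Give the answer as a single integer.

Per-block:
  b0: def={c,d,g,n,x} ue=∅
  b1: def={c,x} ue={n}
  b2: def={g} ue={d,g}
  b3: def={n} ue={c,n}
  b4: def={f,n} ue={n}
  b5: def={n,x} ue={g,x}
  b6: def={d,f} ue={d,x}
  b7: def={d,x} ue={d}
  b8: def={d,g} ue=∅

Backward fixpoint:
  b0 li=∅ lo={c,d,g,n,x}
  b1 li={d,g,n} lo={d,g,n,x}
  b2 li={c,d,g,n,x} lo={c,d,g,n,x}
  b3 li={c,d,g,n,x} lo={c,d,g,n,x}
  b4 li={d,g,n,x} lo={d,g,n,x}
  b5 li={d,g,x} lo={d,x}
  b6 li={d,x} lo=∅
  b7 li={d,g,n} lo={d,g,n,x}
  b8 li=∅ lo=∅

Interfere edges:
  c: {d,g,n,x}
  d: {c,f,g,n,x}
  f: {d,g,n,x}
  g: {c,d,f,n,x}
  n: {c,d,f,g,x}
  x: {c,d,f,g,n}

Chromatic number:
  lower bound: {c,d,g,n,x} mutually conflict ⇒ χ ≥ 5
  assign c→R4 d→R0 f→R4 g→R1 n→R2 x→R3 — no edge inside a register ⇒ χ ≤ 5
  χ = 5

Answer: 5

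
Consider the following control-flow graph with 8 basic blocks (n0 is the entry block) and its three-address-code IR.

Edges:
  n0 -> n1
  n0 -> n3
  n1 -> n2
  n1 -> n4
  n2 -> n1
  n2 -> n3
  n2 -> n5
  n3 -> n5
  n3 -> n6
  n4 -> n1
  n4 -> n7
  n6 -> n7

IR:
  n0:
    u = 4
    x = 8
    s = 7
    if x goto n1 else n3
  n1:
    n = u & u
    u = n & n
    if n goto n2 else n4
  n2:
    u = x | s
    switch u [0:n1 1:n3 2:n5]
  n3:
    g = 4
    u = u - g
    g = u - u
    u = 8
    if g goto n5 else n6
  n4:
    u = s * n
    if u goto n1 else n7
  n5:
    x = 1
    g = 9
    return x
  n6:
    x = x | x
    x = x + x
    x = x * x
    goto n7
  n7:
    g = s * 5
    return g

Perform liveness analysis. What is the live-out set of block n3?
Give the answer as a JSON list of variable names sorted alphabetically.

Answer: ["s", "x"]

Derivation:
def/use:
  n0: def={s,u,x} ue=∅
  n1: def={n,u} ue={u}
  n2: def={u} ue={s,x}
  n3: def={g,u} ue={u}
  n4: def={u} ue={n,s}
  n5: def={g,x} ue=∅
  n6: def={x} ue={x}
  n7: def={g} ue={s}

Liveness:
  n0 li=∅ lo={s,u,x}
  n1 li={s,u,x} lo={n,s,x}
  n2 li={s,x} lo={s,u,x}
  n3 li={s,u,x} lo={s,x}
  n4 li={n,s,x} lo={s,u,x}
  n5 li=∅ lo=∅
  n6 li={s,x} lo={s}
  n7 li={s} lo=∅

live-out(n3) = ["s", "x"]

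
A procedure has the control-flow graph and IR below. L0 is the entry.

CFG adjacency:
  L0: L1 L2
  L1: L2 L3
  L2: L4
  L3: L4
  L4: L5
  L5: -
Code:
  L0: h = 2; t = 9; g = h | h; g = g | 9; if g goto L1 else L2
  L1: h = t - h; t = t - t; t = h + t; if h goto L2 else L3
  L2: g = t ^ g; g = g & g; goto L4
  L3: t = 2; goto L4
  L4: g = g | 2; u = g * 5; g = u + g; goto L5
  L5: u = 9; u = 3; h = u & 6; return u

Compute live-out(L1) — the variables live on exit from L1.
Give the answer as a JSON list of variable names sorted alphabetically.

Answer: ["g", "t"]

Derivation:
Block summaries:
  L0 def {g,h,t} use ∅
  L1 def {h,t} use {h,t}
  L2 def {g} use {g,t}
  L3 def {t} use ∅
  L4 def {g,u} use {g}
  L5 def {h,u} use ∅

Liveness:
  L0 li=∅ lo={g,h,t}
  L1 li={g,h,t} lo={g,t}
  L2 li={g,t} lo={g}
  L3 li={g} lo={g}
  L4 li={g} lo=∅
  L5 li=∅ lo=∅

live-out(L1) = ["g", "t"]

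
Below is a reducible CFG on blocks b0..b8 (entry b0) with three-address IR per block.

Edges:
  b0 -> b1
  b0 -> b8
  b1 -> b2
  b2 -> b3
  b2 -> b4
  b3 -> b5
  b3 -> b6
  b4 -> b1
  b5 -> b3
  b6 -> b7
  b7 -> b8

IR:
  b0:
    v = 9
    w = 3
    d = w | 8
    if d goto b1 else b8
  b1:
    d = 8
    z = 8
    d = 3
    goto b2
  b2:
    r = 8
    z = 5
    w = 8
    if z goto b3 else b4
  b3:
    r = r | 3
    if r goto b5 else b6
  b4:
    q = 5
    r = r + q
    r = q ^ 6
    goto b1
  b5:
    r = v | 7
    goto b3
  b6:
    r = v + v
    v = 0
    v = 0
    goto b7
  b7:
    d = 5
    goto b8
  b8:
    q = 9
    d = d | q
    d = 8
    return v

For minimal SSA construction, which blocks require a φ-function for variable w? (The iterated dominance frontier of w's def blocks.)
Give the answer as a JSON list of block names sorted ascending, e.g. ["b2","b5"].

Answer: ["b1", "b8"]

Working:
idom tree: b1←b0 b2←b1 b3←b2 b4←b2 b5←b3 b6←b3 b7←b6 b8←b0
Join-block Dom:
  b1: preds {b0,b4}: {b0} ∩ {b0,b1,b2,b4} = {b0}; idom=b0
  b3: preds {b2,b5}: {b0,b1,b2} ∩ {b0,b1,b2,b3,b5} = {b0,b1,b2}; idom=b2
  b8: preds {b0,b7}: {b0} ∩ {b0,b1,b2,b3,b6,b7} = {b0}; idom=b0

Frontier:
  b1←b0: walk · to b0
  b1←b4: walk b4→b2→b1 to b0
  b3←b2: walk · to b2
  b3←b5: walk b5→b3 to b2
  b8←b0: walk · to b0
  b8←b7: walk b7→b6→b3→b2→b1 to b0
  b0 → ∅
  b1 → {b1,b8}
  b2 → {b1,b8}
  b3 → {b3,b8}
  b4 → {b1}
  b5 → {b3}
  b6 → {b8}
  b7 → {b8}
  b8 → ∅

φ for w: defs {b0,b2}
  DF⁺ = {b1,b8}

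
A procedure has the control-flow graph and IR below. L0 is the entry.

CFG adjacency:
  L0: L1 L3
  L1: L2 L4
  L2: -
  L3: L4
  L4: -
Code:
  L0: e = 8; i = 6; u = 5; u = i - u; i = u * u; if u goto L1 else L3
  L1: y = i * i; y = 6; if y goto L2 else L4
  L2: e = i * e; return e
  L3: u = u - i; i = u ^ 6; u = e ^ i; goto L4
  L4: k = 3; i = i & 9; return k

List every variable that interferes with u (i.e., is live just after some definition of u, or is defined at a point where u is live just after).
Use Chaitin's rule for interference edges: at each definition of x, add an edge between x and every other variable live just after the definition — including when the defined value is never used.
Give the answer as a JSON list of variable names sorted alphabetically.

Per-block:
  L0: {e,i,u} / ∅
  L1: {y} / {i}
  L2: {e} / {e,i}
  L3: {i,u} / {e,i,u}
  L4: {i,k} / {i}

Backward fixpoint:
  L0: in=∅ out={e,i,u}
  L1: in={e,i} out={e,i}
  L2: in={e,i} out=∅
  L3: in={e,i,u} out={i}
  L4: in={i} out=∅

Conflict graph:
  e — {i,u,y}
  i — {e,k,u,y}
  k — {i}
  u — {e,i}
  y — {e,i}

N(u) = ["e", "i"]

Answer: ["e", "i"]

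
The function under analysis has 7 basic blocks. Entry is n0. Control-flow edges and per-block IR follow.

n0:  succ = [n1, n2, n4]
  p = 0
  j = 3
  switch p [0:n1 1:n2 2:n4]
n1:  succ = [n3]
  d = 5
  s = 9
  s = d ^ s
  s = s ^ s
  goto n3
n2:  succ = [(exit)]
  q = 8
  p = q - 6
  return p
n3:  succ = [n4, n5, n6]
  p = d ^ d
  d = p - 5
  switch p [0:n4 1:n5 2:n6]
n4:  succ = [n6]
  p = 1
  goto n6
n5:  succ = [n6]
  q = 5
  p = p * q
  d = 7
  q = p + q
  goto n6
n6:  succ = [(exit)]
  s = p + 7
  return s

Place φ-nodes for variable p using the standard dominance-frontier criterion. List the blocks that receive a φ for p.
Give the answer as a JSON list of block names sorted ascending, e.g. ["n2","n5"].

idom tree: n1←n0 n2←n0 n3←n1 n4←n0 n5←n3 n6←n0
Dom∩ at merges:
  n4: preds {n0,n3}: {n0} ∩ {n0,n1,n3} = {n0}; idom=n0
  n6: preds {n3,n4,n5}: {n0,n1,n3} ∩ {n0,n4} ∩ {n0,n1,n3,n5} = {n0}; idom=n0

DF derivation:
  join n4 pred n0: · stop@n0
  join n4 pred n3: n3→n1 stop@n0
  join n6 pred n3: n3→n1 stop@n0
  join n6 pred n4: n4 stop@n0
  join n6 pred n5: n5→n3→n1 stop@n0
  n0: DF=∅
  n1: DF={n4,n6}
  n2: DF=∅
  n3: DF={n4,n6}
  n4: DF={n6}
  n5: DF={n6}
  n6: DF=∅

φ for p: defs {n0,n2,n3,n4,n5}
  DF⁺ = {n4,n6}

Answer: ["n4", "n6"]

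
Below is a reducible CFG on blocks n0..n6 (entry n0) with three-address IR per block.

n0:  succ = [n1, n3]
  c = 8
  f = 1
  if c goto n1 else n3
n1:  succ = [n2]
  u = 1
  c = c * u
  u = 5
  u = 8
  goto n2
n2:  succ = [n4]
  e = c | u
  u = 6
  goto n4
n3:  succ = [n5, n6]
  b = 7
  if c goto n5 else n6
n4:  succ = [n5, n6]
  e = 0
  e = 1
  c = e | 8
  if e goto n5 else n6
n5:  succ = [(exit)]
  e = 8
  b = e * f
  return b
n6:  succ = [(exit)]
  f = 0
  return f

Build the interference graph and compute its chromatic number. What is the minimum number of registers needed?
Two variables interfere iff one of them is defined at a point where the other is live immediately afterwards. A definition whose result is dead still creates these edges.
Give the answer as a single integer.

Block summaries:
  n0: {c,f} / ∅
  n1: {c,u} / {c}
  n2: {e,u} / {c,u}
  n3: {b} / {c}
  n4: {c,e} / ∅
  n5: {b,e} / {f}
  n6: {f} / ∅

Live sets:
  live n0: ∅→{c,f}
  live n1: {c,f}→{c,f,u}
  live n2: {c,f,u}→{f}
  live n3: {c,f}→{f}
  live n4: {f}→{f}
  live n5: {f}→∅
  live n6: ∅→∅

Conflict graph:
  b — {c,f}
  c — {b,e,f,u}
  e — {c,f}
  f — {b,c,e,u}
  u — {c,f}

Chromatic number:
  clique {b,c,f} ⇒ need ≥ 3
  assign b→r2 c→r0 e→r2 f→r1 u→r2 — no edge inside a register ⇒ χ ≤ 3
  χ = 3

Answer: 3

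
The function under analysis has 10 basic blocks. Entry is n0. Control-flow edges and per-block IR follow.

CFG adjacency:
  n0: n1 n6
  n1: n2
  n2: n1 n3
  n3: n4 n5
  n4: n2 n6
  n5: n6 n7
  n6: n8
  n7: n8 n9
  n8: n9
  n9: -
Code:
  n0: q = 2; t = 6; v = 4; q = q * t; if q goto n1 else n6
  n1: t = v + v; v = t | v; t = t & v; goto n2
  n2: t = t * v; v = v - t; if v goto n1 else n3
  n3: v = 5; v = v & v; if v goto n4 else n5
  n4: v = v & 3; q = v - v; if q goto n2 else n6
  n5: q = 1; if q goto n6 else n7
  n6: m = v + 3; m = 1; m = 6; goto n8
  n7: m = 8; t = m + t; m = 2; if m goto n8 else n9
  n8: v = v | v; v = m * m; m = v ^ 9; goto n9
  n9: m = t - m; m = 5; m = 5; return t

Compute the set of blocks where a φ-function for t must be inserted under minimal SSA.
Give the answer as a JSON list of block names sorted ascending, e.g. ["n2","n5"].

Answer: ["n1", "n2", "n6", "n8", "n9"]

Working:
idom tree: n1←n0 n2←n1 n3←n2 n4←n3 n5←n3 n6←n0 n7←n5 n8←n0 n9←n0
Join-block Dom:
  n1: preds {n0,n2}: {n0} ∩ {n0,n1,n2} = {n0}; idom=n0
  n2: preds {n1,n4}: {n0,n1} ∩ {n0,n1,n2,n3,n4} = {n0,n1}; idom=n1
  n6: preds {n0,n4,n5}: {n0} ∩ {n0,n1,n2,n3,n4} ∩ {n0,n1,n2,n3,n5} = {n0}; idom=n0
  n8: preds {n6,n7}: {n0,n6} ∩ {n0,n1,n2,n3,n5,n7} = {n0}; idom=n0
  n9: preds {n7,n8}: {n0,n1,n2,n3,n5,n7} ∩ {n0,n8} = {n0}; idom=n0

DF walk-up:
  join n1 pred n0: · stop@n0
  join n1 pred n2: n2→n1 stop@n0
  join n2 pred n1: · stop@n1
  join n2 pred n4: n4→n3→n2 stop@n1
  join n6 pred n0: · stop@n0
  join n6 pred n4: n4→n3→n2→n1 stop@n0
  join n6 pred n5: n5→n3→n2→n1 stop@n0
  join n8 pred n6: n6 stop@n0
  join n8 pred n7: n7→n5→n3→n2→n1 stop@n0
  join n9 pred n7: n7→n5→n3→n2→n1 stop@n0
  join n9 pred n8: n8 stop@n0
  n0: DF=∅
  n1: DF={n1,n6,n8,n9}
  n2: DF={n1,n2,n6,n8,n9}
  n3: DF={n2,n6,n8,n9}
  n4: DF={n2,n6}
  n5: DF={n6,n8,n9}
  n6: DF={n8}
  n7: DF={n8,n9}
  n8: DF={n9}
  n9: DF=∅

φ for t: defs {n0,n1,n2,n7}
  DF⁺ = {n1,n2,n6,n8,n9}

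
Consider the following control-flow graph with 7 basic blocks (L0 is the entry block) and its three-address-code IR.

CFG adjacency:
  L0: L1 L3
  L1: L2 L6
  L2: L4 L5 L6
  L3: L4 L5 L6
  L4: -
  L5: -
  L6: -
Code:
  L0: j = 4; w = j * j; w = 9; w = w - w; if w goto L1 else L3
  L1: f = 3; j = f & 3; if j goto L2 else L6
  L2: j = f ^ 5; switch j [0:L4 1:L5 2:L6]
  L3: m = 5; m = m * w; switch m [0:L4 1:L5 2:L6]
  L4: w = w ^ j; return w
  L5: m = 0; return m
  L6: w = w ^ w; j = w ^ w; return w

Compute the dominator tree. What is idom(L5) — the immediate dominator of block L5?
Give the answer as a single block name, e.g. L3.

Answer: L0

Derivation:
idom tree: L1←L0 L2←L1 L3←L0 L4←L0 L5←L0 L6←L0
Join-block Dom:
  L4: preds {L2,L3}: {L0,L1,L2} ∩ {L0,L3} = {L0}; idom=L0
  L5: preds {L2,L3}: {L0,L1,L2} ∩ {L0,L3} = {L0}; idom=L0
  L6: preds {L1,L2,L3}: {L0,L1} ∩ {L0,L1,L2} ∩ {L0,L3} = {L0}; idom=L0

idom(L5) = L0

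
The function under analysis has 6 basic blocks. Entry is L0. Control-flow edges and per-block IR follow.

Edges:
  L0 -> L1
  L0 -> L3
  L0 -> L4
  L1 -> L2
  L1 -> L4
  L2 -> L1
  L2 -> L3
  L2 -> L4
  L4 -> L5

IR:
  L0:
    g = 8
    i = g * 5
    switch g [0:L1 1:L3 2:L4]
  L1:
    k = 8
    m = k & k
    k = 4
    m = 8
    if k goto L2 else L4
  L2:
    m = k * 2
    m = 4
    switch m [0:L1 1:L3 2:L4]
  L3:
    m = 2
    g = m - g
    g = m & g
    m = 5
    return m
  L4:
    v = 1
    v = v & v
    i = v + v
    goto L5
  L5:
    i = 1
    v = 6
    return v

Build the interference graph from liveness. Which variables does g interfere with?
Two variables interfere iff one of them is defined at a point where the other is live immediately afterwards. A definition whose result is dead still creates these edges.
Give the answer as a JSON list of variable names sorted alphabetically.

Answer: ["i", "k", "m"]

Working:
Block summaries:
  L0: def={g,i} ue=∅
  L1: def={k,m} ue=∅
  L2: def={m} ue={k}
  L3: def={g,m} ue={g}
  L4: def={i,v} ue=∅
  L5: def={i,v} ue=∅

Live sets:
  live L0: ∅→{g}
  live L1: {g}→{g,k}
  live L2: {g,k}→{g}
  live L3: {g}→∅
  live L4: ∅→∅
  live L5: ∅→∅

Interfere edges:
  g↔{i,k,m}
  i↔{g}
  k↔{g,m}
  m↔{g,k}
  v↔∅

N(g) = ["i", "k", "m"]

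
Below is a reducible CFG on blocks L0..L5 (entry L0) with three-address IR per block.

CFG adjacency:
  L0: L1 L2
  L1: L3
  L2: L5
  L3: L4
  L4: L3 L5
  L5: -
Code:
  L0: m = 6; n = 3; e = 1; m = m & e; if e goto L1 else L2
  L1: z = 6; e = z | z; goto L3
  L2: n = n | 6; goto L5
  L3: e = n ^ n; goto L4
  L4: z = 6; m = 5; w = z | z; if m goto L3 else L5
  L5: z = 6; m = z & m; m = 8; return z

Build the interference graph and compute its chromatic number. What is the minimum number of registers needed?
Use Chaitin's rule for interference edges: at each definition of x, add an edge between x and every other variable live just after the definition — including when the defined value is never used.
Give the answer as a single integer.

Per-block:
  L0 def {e,m,n} use ∅
  L1 def {e,z} use ∅
  L2 def {n} use {n}
  L3 def {e} use {n}
  L4 def {m,w,z} use ∅
  L5 def {m,z} use {m}

Live sets:
  L0: in=∅ out={m,n}
  L1: in={n} out={n}
  L2: in={m,n} out={m}
  L3: in={n} out={n}
  L4: in={n} out={m,n}
  L5: in={m} out=∅

Conflict graph:
  e — {m,n}
  m — {e,n,w,z}
  n — {e,m,w,z}
  w — {m,n}
  z — {m,n}

Colouring:
  lower bound: {e,m,n} mutually conflict ⇒ χ ≥ 3
  3-colouring: r0={m}  r1={n}  r2={e,w,z}
  χ = 3

Answer: 3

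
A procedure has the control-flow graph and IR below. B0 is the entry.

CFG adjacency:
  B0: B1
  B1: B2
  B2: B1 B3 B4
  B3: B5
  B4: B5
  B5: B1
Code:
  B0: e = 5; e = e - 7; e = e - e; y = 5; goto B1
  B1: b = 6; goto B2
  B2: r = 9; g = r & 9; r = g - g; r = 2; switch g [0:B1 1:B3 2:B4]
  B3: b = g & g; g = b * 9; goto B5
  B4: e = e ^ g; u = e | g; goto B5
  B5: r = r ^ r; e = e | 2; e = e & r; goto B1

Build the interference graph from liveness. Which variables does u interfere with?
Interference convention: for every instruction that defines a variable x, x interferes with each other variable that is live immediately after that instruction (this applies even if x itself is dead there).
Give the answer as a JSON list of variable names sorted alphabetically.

def/use:
  B0 def {e,y} use ∅
  B1 def {b} use ∅
  B2 def {g,r} use ∅
  B3 def {b,g} use {g}
  B4 def {e,u} use {e,g}
  B5 def {e,r} use {e,r}

Liveness:
  live B0: ∅→{e}
  live B1: {e}→{e}
  live B2: {e}→{e,g,r}
  live B3: {e,g,r}→{e,r}
  live B4: {e,g,r}→{e,r}
  live B5: {e,r}→{e}

Conflict graph:
  b: {e,r}
  e: {b,g,r,u,y}
  g: {e,r}
  r: {b,e,g,u}
  u: {e,r}
  y: {e}

N(u) = ["e", "r"]

Answer: ["e", "r"]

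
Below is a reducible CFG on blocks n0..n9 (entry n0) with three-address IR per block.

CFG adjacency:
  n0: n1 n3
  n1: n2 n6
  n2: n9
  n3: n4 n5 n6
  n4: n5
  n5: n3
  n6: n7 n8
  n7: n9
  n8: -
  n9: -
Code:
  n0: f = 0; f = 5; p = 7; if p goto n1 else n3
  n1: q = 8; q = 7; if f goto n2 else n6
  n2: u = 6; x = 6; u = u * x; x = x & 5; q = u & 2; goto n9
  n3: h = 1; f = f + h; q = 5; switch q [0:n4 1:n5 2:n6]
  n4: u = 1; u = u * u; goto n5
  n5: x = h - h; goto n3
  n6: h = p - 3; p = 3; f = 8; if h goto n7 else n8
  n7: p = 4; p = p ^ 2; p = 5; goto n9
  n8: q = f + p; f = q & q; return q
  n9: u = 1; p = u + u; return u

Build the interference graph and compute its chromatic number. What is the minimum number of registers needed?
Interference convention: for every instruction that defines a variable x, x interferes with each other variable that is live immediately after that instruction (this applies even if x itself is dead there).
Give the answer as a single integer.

def/use:
  n0: def={f,p} ue=∅
  n1: def={q} ue={f}
  n2: def={q,u,x} ue=∅
  n3: def={f,h,q} ue={f}
  n4: def={u} ue=∅
  n5: def={x} ue={h}
  n6: def={f,h,p} ue={p}
  n7: def={p} ue=∅
  n8: def={f,q} ue={f,p}
  n9: def={p,u} ue=∅

Liveness:
  live n0: ∅→{f,p}
  live n1: {f,p}→{p}
  live n2: ∅→∅
  live n3: {f,p}→{f,h,p}
  live n4: {f,h,p}→{f,h,p}
  live n5: {f,h,p}→{f,p}
  live n6: {p}→{f,p}
  live n7: ∅→∅
  live n8: {f,p}→∅
  live n9: ∅→∅

Interfere edges:
  f: {h,p,q,u,x}
  h: {f,p,q,u}
  p: {f,h,q,u,x}
  q: {f,h,p}
  u: {f,h,p,x}
  x: {f,p,u}

Colouring:
  lower bound: {f,h,p,q} mutually conflict ⇒ χ ≥ 4
  4-colouring: r0={f}  r1={p}  r2={h,x}  r3={q,u}
  χ = 4

Answer: 4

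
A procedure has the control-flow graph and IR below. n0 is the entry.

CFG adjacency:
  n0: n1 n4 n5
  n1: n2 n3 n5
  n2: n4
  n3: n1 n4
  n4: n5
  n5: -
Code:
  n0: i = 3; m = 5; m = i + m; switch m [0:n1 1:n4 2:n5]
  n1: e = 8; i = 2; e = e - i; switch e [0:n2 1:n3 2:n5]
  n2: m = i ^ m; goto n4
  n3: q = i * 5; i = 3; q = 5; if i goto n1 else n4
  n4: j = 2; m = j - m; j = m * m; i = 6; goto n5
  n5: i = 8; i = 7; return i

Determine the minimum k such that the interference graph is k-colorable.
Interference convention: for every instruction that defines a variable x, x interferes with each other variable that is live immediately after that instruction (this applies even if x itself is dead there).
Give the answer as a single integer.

def/use:
  n0: def={i,m} ue=∅
  n1: def={e,i} ue=∅
  n2: def={m} ue={i,m}
  n3: def={i,q} ue={i}
  n4: def={i,j,m} ue={m}
  n5: def={i} ue=∅

Live sets:
  live n0: ∅→{m}
  live n1: {m}→{i,m}
  live n2: {i,m}→{m}
  live n3: {i,m}→{m}
  live n4: {m}→∅
  live n5: ∅→∅

Interfere edges:
  e — {i,m}
  i — {e,m,q}
  j — {m}
  m — {e,i,j,q}
  q — {i,m}

Chromatic number:
  clique {e,i,m} ⇒ need ≥ 3
  3-colouring: c0={m}  c1={i,j}  c2={e,q}
  χ = 3

Answer: 3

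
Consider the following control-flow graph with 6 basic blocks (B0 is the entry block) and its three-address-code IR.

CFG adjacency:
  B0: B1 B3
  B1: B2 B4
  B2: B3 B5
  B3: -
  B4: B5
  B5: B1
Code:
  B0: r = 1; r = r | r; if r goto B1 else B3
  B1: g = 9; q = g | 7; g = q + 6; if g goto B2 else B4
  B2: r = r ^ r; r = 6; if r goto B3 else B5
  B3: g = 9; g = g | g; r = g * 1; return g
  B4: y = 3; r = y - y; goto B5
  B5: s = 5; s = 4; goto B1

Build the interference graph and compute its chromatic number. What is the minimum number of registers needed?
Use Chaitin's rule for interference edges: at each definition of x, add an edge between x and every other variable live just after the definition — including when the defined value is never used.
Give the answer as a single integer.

Answer: 2

Analysis:
Per-block:
  B0 def {r} use ∅
  B1 def {g,q} use ∅
  B2 def {r} use {r}
  B3 def {g,r} use ∅
  B4 def {r,y} use ∅
  B5 def {s} use ∅

Backward fixpoint:
  live B0: ∅→{r}
  live B1: {r}→{r}
  live B2: {r}→{r}
  live B3: ∅→∅
  live B4: ∅→{r}
  live B5: {r}→{r}

Interfere edges:
  g↔{r}
  q↔{r}
  r↔{g,q,s}
  s↔{r}
  y↔∅

Chromatic number:
  lower bound: {g,r} mutually conflict ⇒ χ ≥ 2
  assign g→R1 q→R1 r→R0 s→R1 y→R0 — no edge inside a register ⇒ χ ≤ 2
  χ = 2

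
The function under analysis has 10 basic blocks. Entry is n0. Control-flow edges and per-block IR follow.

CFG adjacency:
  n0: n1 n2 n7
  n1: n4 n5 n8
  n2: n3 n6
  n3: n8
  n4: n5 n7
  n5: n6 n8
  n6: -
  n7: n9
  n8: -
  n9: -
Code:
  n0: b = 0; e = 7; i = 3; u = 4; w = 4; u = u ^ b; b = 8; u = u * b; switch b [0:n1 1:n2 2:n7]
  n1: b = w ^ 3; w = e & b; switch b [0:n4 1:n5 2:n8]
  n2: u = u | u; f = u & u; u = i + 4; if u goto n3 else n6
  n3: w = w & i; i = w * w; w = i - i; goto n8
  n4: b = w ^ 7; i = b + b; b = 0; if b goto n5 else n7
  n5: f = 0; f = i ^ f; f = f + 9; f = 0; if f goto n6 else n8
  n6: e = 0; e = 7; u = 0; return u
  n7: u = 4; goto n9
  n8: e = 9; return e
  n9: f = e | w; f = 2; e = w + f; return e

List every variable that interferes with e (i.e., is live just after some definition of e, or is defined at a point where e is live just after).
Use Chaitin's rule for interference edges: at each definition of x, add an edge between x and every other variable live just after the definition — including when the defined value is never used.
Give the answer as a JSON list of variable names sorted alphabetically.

Per-block:
  n0 def {b,e,i,u,w} use ∅
  n1 def {b,w} use {e,w}
  n2 def {f,u} use {i,u}
  n3 def {i,w} use {i,w}
  n4 def {b,i} use {w}
  n5 def {f} use {i}
  n6 def {e,u} use ∅
  n7 def {u} use ∅
  n8 def {e} use ∅
  n9 def {e,f} use {e,w}

Live sets:
  live n0: ∅→{e,i,u,w}
  live n1: {e,i,w}→{e,i,w}
  live n2: {i,u,w}→{i,w}
  live n3: {i,w}→∅
  live n4: {e,w}→{e,i,w}
  live n5: {i}→∅
  live n6: ∅→∅
  live n7: {e,w}→{e,w}
  live n8: ∅→∅
  live n9: {e,w}→∅

Conflict graph:
  b — {e,i,u,w}
  e — {b,i,u,w}
  f — {i,w}
  i — {b,e,f,u,w}
  u — {b,e,i,w}
  w — {b,e,f,i,u}

N(e) = ["b", "i", "u", "w"]

Answer: ["b", "i", "u", "w"]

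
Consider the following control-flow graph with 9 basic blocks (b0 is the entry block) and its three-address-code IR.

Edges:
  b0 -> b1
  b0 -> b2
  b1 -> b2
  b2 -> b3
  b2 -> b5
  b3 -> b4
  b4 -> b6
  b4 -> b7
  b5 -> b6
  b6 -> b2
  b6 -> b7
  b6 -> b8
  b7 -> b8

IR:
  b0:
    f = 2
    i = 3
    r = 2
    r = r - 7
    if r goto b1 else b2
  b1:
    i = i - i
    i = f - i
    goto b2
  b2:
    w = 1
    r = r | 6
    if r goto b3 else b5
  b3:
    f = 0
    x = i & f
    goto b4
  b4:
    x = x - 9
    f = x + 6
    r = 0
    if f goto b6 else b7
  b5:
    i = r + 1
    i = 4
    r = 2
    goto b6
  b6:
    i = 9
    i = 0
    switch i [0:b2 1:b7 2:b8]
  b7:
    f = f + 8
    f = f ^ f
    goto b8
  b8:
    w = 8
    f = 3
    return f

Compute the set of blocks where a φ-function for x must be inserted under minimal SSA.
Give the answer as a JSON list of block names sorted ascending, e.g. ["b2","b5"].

idom tree: b1←b0 b2←b0 b3←b2 b4←b3 b5←b2 b6←b2 b7←b2 b8←b2
Join-block Dom:
  b2: preds {b0,b1,b6}: {b0} ∩ {b0,b1} ∩ {b0,b2,b6} = {b0}; idom=b0
  b6: preds {b4,b5}: {b0,b2,b3,b4} ∩ {b0,b2,b5} = {b0,b2}; idom=b2
  b7: preds {b4,b6}: {b0,b2,b3,b4} ∩ {b0,b2,b6} = {b0,b2}; idom=b2
  b8: preds {b6,b7}: {b0,b2,b6} ∩ {b0,b2,b7} = {b0,b2}; idom=b2

Frontier:
  b2←b0: walk · to b0
  b2←b1: walk b1 to b0
  b2←b6: walk b6→b2 to b0
  b6←b4: walk b4→b3 to b2
  b6←b5: walk b5 to b2
  b7←b4: walk b4→b3 to b2
  b7←b6: walk b6 to b2
  b8←b6: walk b6 to b2
  b8←b7: walk b7 to b2
  DF(b0)=∅
  DF(b1)={b2}
  DF(b2)={b2}
  DF(b3)={b6,b7}
  DF(b4)={b6,b7}
  DF(b5)={b6}
  DF(b6)={b2,b7,b8}
  DF(b7)={b8}
  DF(b8)=∅

φ for x: defs {b3,b4}
  DF⁺ = {b2,b6,b7,b8}

Answer: ["b2", "b6", "b7", "b8"]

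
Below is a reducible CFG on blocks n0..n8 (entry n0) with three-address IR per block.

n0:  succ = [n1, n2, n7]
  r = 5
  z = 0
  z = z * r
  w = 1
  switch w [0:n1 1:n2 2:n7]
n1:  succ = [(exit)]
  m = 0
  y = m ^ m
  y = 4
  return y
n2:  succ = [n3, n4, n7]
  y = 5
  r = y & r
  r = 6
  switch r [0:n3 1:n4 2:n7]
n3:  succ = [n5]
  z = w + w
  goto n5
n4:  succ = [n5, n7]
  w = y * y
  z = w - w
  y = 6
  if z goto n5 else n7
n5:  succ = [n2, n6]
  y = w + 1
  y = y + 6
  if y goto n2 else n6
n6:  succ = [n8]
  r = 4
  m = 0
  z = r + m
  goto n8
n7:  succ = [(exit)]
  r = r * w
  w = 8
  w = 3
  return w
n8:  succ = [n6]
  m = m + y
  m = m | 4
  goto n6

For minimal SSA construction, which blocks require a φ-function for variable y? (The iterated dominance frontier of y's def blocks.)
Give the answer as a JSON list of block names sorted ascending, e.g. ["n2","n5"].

Answer: ["n2", "n5", "n7"]

Working:
idom tree: n1←n0 n2←n0 n3←n2 n4←n2 n5←n2 n6←n5 n7←n0 n8←n6
Dom∩ at merges:
  n2: preds {n0,n5}: {n0} ∩ {n0,n2,n5} = {n0}; idom=n0
  n5: preds {n3,n4}: {n0,n2,n3} ∩ {n0,n2,n4} = {n0,n2}; idom=n2
  n6: preds {n5,n8}: {n0,n2,n5} ∩ {n0,n2,n5,n6,n8} = {n0,n2,n5}; idom=n5
  n7: preds {n0,n2,n4}: {n0} ∩ {n0,n2} ∩ {n0,n2,n4} = {n0}; idom=n0

Frontier:
  n2←n0: walk · to n0
  n2←n5: walk n5→n2 to n0
  n5←n3: walk n3 to n2
  n5←n4: walk n4 to n2
  n6←n5: walk · to n5
  n6←n8: walk n8→n6 to n5
  n7←n0: walk · to n0
  n7←n2: walk n2 to n0
  n7←n4: walk n4→n2 to n0
  n0: DF=∅
  n1: DF=∅
  n2: DF={n2,n7}
  n3: DF={n5}
  n4: DF={n5,n7}
  n5: DF={n2}
  n6: DF={n6}
  n7: DF=∅
  n8: DF={n6}

φ for y: defs {n1,n2,n4,n5}
  DF⁺ = {n2,n5,n7}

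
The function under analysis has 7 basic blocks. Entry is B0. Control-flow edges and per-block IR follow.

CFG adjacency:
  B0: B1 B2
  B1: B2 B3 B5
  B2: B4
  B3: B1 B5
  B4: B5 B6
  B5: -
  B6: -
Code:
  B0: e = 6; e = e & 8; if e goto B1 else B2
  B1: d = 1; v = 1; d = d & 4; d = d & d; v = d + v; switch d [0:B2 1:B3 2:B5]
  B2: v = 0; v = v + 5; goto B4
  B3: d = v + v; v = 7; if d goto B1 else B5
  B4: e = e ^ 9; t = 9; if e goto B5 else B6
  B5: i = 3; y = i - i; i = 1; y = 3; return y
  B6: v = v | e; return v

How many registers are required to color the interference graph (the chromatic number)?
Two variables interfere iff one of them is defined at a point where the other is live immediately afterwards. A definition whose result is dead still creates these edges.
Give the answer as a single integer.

Block summaries:
  B0: {e} / ∅
  B1: {d,v} / ∅
  B2: {v} / ∅
  B3: {d,v} / {v}
  B4: {e,t} / {e}
  B5: {i,y} / ∅
  B6: {v} / {e,v}

Live sets:
  B0 li=∅ lo={e}
  B1 li={e} lo={e,v}
  B2 li={e} lo={e,v}
  B3 li={e,v} lo={e}
  B4 li={e,v} lo={e,v}
  B5 li=∅ lo=∅
  B6 li={e,v} lo=∅

Interference:
  d↔{e,v}
  e↔{d,t,v}
  i↔∅
  t↔{e,v}
  v↔{d,e,t}
  y↔∅

Colouring:
  clique {d,e,v} ⇒ need ≥ 3
  3-colouring: r0={e,i,y}  r1={v}  r2={d,t}
  χ = 3

Answer: 3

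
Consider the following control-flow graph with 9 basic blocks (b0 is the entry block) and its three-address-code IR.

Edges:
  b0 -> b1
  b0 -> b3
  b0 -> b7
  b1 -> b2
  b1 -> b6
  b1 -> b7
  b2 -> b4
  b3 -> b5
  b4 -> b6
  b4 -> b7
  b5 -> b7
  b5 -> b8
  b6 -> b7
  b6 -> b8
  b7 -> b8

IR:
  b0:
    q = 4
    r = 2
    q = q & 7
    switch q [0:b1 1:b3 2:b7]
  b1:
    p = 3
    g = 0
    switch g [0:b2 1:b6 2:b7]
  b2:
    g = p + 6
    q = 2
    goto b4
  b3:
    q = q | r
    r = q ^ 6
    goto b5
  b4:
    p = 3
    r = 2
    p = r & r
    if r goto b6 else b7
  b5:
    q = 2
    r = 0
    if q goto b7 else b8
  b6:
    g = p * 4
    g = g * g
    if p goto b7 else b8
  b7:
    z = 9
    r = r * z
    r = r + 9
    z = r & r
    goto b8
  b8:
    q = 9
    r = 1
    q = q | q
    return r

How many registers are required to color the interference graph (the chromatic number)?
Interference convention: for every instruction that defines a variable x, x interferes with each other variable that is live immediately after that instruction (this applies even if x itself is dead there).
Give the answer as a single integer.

def/use:
  b0 def {q,r} use ∅
  b1 def {g,p} use ∅
  b2 def {g,q} use {p}
  b3 def {q,r} use {q,r}
  b4 def {p,r} use ∅
  b5 def {q,r} use ∅
  b6 def {g} use {p}
  b7 def {r,z} use {r}
  b8 def {q,r} use ∅

Live sets:
  b0: in=∅ out={q,r}
  b1: in={r} out={p,r}
  b2: in={p} out=∅
  b3: in={q,r} out=∅
  b4: in=∅ out={p,r}
  b5: in=∅ out={r}
  b6: in={p,r} out={r}
  b7: in={r} out=∅
  b8: in=∅ out=∅

Conflict graph:
  g: {p,r}
  p: {g,r}
  q: {r}
  r: {g,p,q,z}
  z: {r}

Chromatic number:
  lower bound: {g,p,r} mutually conflict ⇒ χ ≥ 3
  3-colouring: c0={r}  c1={g,q,z}  c2={p}
  χ = 3

Answer: 3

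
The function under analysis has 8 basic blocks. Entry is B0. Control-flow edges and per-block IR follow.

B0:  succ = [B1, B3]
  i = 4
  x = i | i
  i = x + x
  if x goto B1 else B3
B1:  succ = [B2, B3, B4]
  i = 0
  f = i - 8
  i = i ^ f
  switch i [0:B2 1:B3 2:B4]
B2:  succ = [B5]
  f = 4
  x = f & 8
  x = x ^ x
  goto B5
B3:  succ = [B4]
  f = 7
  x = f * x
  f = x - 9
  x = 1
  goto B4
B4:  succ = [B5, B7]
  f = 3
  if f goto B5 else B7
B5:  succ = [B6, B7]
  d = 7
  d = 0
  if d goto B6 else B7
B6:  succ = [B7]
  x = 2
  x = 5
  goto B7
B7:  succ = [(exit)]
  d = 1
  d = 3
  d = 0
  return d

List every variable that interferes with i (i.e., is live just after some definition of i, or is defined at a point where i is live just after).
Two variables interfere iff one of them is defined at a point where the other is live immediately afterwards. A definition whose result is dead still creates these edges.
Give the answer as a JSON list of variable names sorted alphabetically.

Answer: ["f", "x"]

Analysis:
def/use:
  B0: {i,x} / ∅
  B1: {f,i} / ∅
  B2: {f,x} / ∅
  B3: {f,x} / {x}
  B4: {f} / ∅
  B5: {d} / ∅
  B6: {x} / ∅
  B7: {d} / ∅

Live sets:
  live B0: ∅→{x}
  live B1: {x}→{x}
  live B2: ∅→∅
  live B3: {x}→∅
  live B4: ∅→∅
  live B5: ∅→∅
  live B6: ∅→∅
  live B7: ∅→∅

Interfere edges:
  d↔∅
  f↔{i,x}
  i↔{f,x}
  x↔{f,i}

N(i) = ["f", "x"]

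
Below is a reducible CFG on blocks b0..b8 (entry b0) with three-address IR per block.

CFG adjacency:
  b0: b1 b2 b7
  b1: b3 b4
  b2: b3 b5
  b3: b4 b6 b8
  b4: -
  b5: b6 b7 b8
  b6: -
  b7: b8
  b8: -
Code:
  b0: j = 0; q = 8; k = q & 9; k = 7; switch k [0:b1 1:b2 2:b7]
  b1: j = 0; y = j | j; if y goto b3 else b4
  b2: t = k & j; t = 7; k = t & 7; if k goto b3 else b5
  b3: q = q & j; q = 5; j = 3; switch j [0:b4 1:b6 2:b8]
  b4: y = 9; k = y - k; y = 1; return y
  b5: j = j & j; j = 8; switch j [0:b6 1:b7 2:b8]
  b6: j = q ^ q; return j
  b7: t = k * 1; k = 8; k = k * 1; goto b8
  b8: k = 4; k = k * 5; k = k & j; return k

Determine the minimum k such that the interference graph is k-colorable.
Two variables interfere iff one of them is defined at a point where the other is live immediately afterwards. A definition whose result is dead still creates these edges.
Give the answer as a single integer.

Answer: 4

Working:
Per-block:
  b0 def {j,k,q} use ∅
  b1 def {j,y} use ∅
  b2 def {k,t} use {j,k}
  b3 def {j,q} use {j,q}
  b4 def {k,y} use {k}
  b5 def {j} use {j}
  b6 def {j} use {q}
  b7 def {k,t} use {k}
  b8 def {k} use {j}

Live sets:
  live b0: ∅→{j,k,q}
  live b1: {k,q}→{j,k,q}
  live b2: {j,k,q}→{j,k,q}
  live b3: {j,k,q}→{j,k,q}
  live b4: {k}→∅
  live b5: {j,k,q}→{j,k,q}
  live b6: {q}→∅
  live b7: {j,k}→{j}
  live b8: {j}→∅

Interference:
  j: {k,q,t,y}
  k: {j,q,y}
  q: {j,k,t,y}
  t: {j,q}
  y: {j,k,q}

Registers:
  clique {j,k,q,y} ⇒ need ≥ 4
  4-colouring: r0={j}  r1={q}  r2={k,t}  r3={y}
  χ = 4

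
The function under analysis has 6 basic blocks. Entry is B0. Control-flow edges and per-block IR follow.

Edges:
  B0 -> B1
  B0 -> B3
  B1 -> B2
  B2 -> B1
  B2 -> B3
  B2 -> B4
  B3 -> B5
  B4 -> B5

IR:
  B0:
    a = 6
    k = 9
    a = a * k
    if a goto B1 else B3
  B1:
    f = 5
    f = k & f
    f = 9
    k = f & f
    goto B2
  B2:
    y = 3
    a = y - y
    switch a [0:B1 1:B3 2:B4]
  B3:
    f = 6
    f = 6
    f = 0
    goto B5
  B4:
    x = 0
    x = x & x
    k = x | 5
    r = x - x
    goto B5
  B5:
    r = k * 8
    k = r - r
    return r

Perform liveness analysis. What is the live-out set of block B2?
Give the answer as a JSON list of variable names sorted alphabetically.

Per-block:
  B0: def={a,k} ue=∅
  B1: def={f,k} ue={k}
  B2: def={a,y} ue=∅
  B3: def={f} ue=∅
  B4: def={k,r,x} ue=∅
  B5: def={k,r} ue={k}

Live sets:
  B0: in=∅ out={k}
  B1: in={k} out={k}
  B2: in={k} out={k}
  B3: in={k} out={k}
  B4: in=∅ out={k}
  B5: in={k} out=∅

live-out(B2) = ["k"]

Answer: ["k"]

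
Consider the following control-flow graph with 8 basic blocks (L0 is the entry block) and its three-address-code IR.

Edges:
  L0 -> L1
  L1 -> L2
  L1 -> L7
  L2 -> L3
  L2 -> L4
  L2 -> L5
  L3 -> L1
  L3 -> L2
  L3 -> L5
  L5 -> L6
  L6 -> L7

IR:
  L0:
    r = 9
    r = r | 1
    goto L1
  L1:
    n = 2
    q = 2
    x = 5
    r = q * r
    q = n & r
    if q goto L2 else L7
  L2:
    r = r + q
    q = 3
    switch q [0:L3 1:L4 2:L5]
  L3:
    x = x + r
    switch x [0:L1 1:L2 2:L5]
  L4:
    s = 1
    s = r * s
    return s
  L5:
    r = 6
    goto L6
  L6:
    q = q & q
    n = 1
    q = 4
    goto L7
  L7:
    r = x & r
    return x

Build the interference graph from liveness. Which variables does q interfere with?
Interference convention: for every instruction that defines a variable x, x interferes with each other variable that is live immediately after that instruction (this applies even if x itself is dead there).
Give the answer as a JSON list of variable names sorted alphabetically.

Answer: ["n", "r", "x"]

Derivation:
def/use:
  L0 def {r} use ∅
  L1 def {n,q,r,x} use {r}
  L2 def {q,r} use {q,r}
  L3 def {x} use {r,x}
  L4 def {s} use {r}
  L5 def {r} use ∅
  L6 def {n,q} use {q}
  L7 def {r} use {r,x}

Live sets:
  L0 li=∅ lo={r}
  L1 li={r} lo={q,r,x}
  L2 li={q,r,x} lo={q,r,x}
  L3 li={q,r,x} lo={q,r,x}
  L4 li={r} lo=∅
  L5 li={q,x} lo={q,r,x}
  L6 li={q,r,x} lo={r,x}
  L7 li={r,x} lo=∅

Interfere edges:
  n: {q,r,x}
  q: {n,r,x}
  r: {n,q,s,x}
  s: {r}
  x: {n,q,r}

N(q) = ["n", "r", "x"]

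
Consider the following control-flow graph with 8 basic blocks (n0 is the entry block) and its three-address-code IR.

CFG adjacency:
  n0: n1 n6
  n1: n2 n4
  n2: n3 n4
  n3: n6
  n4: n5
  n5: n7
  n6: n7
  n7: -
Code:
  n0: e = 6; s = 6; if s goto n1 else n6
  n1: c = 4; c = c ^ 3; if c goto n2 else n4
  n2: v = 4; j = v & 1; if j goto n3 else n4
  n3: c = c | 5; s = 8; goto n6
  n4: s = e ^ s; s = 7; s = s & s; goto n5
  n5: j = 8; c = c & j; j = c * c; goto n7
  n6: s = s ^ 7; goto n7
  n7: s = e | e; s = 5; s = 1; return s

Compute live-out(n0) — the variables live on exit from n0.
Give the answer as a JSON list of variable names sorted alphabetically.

Answer: ["e", "s"]

Working:
Block summaries:
  n0: {e,s} / ∅
  n1: {c} / ∅
  n2: {j,v} / ∅
  n3: {c,s} / {c}
  n4: {s} / {e,s}
  n5: {c,j} / {c}
  n6: {s} / {s}
  n7: {s} / {e}

Live sets:
  n0: in=∅ out={e,s}
  n1: in={e,s} out={c,e,s}
  n2: in={c,e,s} out={c,e,s}
  n3: in={c,e} out={e,s}
  n4: in={c,e,s} out={c,e}
  n5: in={c,e} out={e}
  n6: in={e,s} out={e}
  n7: in={e} out=∅

live-out(n0) = ["e", "s"]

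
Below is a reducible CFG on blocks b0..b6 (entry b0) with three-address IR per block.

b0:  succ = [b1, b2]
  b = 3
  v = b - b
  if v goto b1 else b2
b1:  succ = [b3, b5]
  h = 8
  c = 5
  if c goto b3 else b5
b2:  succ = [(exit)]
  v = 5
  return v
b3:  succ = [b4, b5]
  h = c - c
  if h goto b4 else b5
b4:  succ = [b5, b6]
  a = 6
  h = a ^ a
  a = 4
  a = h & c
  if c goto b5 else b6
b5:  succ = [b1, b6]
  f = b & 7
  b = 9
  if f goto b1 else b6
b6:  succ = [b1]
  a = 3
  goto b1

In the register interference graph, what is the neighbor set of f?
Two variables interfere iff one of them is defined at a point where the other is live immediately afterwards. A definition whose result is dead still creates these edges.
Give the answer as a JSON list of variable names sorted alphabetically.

def/use:
  b0: def={b,v} ue=∅
  b1: def={c,h} ue=∅
  b2: def={v} ue=∅
  b3: def={h} ue={c}
  b4: def={a,h} ue={c}
  b5: def={b,f} ue={b}
  b6: def={a} ue=∅

Liveness:
  b0: in=∅ out={b}
  b1: in={b} out={b,c}
  b2: in=∅ out=∅
  b3: in={b,c} out={b,c}
  b4: in={b,c} out={b}
  b5: in={b} out={b}
  b6: in={b} out={b}

Interference:
  a — {b,c,h}
  b — {a,c,f,h,v}
  c — {a,b,h}
  f — {b}
  h — {a,b,c}
  v — {b}

N(f) = ["b"]

Answer: ["b"]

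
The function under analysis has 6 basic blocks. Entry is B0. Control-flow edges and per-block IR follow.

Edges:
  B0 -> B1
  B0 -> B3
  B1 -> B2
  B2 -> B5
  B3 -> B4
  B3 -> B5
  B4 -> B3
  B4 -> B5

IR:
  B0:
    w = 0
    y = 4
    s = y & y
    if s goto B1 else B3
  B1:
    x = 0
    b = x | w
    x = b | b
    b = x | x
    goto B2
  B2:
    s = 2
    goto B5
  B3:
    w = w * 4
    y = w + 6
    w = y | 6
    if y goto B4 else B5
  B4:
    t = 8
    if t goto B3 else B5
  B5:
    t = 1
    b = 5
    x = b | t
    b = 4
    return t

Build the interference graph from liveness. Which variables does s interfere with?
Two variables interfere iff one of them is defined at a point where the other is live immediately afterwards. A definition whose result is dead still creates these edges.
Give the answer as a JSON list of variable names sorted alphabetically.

def/use:
  B0: def={s,w,y} ue=∅
  B1: def={b,x} ue={w}
  B2: def={s} ue=∅
  B3: def={w,y} ue={w}
  B4: def={t} ue=∅
  B5: def={b,t,x} ue=∅

Backward fixpoint:
  B0: in=∅ out={w}
  B1: in={w} out=∅
  B2: in=∅ out=∅
  B3: in={w} out={w}
  B4: in={w} out={w}
  B5: in=∅ out=∅

Interfere edges:
  b: {t}
  s: {w}
  t: {b,w,x}
  w: {s,t,x,y}
  x: {t,w}
  y: {w}

N(s) = ["w"]

Answer: ["w"]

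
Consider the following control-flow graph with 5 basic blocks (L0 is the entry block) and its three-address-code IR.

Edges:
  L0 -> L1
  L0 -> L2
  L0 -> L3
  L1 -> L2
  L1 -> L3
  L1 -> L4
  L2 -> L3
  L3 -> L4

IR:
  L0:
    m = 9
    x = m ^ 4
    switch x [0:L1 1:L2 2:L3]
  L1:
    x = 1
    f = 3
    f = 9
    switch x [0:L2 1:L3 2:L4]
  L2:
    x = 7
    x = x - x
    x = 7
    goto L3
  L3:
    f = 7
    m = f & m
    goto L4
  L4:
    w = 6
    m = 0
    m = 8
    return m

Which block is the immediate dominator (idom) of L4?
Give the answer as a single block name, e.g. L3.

idom tree: L1←L0 L2←L0 L3←L0 L4←L0
Dom∩ at merges:
  L2: preds {L0,L1}: {L0} ∩ {L0,L1} = {L0}; idom=L0
  L3: preds {L0,L1,L2}: {L0} ∩ {L0,L1} ∩ {L0,L2} = {L0}; idom=L0
  L4: preds {L1,L3}: {L0,L1} ∩ {L0,L3} = {L0}; idom=L0

idom(L4) = L0

Answer: L0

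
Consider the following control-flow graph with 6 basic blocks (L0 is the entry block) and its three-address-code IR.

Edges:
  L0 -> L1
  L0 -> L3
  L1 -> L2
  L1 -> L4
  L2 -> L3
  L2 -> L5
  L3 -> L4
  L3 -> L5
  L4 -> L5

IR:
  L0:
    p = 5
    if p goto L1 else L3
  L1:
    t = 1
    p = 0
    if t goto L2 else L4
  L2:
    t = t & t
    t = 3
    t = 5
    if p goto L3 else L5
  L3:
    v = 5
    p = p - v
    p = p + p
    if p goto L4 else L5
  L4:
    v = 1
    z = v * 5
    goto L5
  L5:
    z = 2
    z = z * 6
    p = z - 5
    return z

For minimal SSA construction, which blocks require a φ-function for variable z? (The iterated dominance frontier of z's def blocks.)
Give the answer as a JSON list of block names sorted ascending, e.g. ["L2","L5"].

Answer: ["L5"]

Derivation:
idom tree: L1←L0 L2←L1 L3←L0 L4←L0 L5←L0
Join-block Dom:
  L3: preds {L0,L2}: {L0} ∩ {L0,L1,L2} = {L0}; idom=L0
  L4: preds {L1,L3}: {L0,L1} ∩ {L0,L3} = {L0}; idom=L0
  L5: preds {L2,L3,L4}: {L0,L1,L2} ∩ {L0,L3} ∩ {L0,L4} = {L0}; idom=L0

DF derivation:
  L3←L0: walk · to L0
  L3←L2: walk L2→L1 to L0
  L4←L1: walk L1 to L0
  L4←L3: walk L3 to L0
  L5←L2: walk L2→L1 to L0
  L5←L3: walk L3 to L0
  L5←L4: walk L4 to L0
  L0 → ∅
  L1 → {L3,L4,L5}
  L2 → {L3,L5}
  L3 → {L4,L5}
  L4 → {L5}
  L5 → ∅

φ for z: defs {L4,L5}
  DF⁺ = {L5}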